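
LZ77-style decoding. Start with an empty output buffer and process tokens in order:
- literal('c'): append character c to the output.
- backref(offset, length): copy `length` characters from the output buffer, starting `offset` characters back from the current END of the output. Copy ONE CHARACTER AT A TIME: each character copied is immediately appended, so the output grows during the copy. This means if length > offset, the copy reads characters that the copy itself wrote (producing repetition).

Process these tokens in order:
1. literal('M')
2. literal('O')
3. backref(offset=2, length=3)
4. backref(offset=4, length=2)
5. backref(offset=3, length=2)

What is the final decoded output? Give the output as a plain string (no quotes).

Answer: MOMOMOMMO

Derivation:
Token 1: literal('M'). Output: "M"
Token 2: literal('O'). Output: "MO"
Token 3: backref(off=2, len=3) (overlapping!). Copied 'MOM' from pos 0. Output: "MOMOM"
Token 4: backref(off=4, len=2). Copied 'OM' from pos 1. Output: "MOMOMOM"
Token 5: backref(off=3, len=2). Copied 'MO' from pos 4. Output: "MOMOMOMMO"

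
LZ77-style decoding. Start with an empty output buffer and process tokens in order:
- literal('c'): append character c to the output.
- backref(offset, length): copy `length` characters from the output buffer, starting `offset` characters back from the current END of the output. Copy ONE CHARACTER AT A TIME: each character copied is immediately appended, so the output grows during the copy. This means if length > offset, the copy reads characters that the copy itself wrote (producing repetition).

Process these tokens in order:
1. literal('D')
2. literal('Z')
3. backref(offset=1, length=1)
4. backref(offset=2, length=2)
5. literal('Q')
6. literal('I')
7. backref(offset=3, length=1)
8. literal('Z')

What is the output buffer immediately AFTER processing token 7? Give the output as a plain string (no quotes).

Token 1: literal('D'). Output: "D"
Token 2: literal('Z'). Output: "DZ"
Token 3: backref(off=1, len=1). Copied 'Z' from pos 1. Output: "DZZ"
Token 4: backref(off=2, len=2). Copied 'ZZ' from pos 1. Output: "DZZZZ"
Token 5: literal('Q'). Output: "DZZZZQ"
Token 6: literal('I'). Output: "DZZZZQI"
Token 7: backref(off=3, len=1). Copied 'Z' from pos 4. Output: "DZZZZQIZ"

Answer: DZZZZQIZ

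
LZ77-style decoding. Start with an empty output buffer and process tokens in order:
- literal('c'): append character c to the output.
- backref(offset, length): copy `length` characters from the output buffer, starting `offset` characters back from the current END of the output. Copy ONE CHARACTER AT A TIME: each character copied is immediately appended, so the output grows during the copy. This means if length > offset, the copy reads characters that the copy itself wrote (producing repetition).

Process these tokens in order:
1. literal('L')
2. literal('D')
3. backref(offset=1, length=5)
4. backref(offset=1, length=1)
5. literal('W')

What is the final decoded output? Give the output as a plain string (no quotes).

Token 1: literal('L'). Output: "L"
Token 2: literal('D'). Output: "LD"
Token 3: backref(off=1, len=5) (overlapping!). Copied 'DDDDD' from pos 1. Output: "LDDDDDD"
Token 4: backref(off=1, len=1). Copied 'D' from pos 6. Output: "LDDDDDDD"
Token 5: literal('W'). Output: "LDDDDDDDW"

Answer: LDDDDDDDW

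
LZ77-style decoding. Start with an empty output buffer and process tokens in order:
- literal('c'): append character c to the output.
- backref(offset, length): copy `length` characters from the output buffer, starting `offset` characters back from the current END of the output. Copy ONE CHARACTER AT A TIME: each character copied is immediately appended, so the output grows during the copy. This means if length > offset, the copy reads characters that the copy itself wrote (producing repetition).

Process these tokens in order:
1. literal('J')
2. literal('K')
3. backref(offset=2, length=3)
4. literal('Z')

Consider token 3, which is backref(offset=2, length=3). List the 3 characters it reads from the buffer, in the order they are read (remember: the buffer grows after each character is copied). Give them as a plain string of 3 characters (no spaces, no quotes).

Token 1: literal('J'). Output: "J"
Token 2: literal('K'). Output: "JK"
Token 3: backref(off=2, len=3). Buffer before: "JK" (len 2)
  byte 1: read out[0]='J', append. Buffer now: "JKJ"
  byte 2: read out[1]='K', append. Buffer now: "JKJK"
  byte 3: read out[2]='J', append. Buffer now: "JKJKJ"

Answer: JKJ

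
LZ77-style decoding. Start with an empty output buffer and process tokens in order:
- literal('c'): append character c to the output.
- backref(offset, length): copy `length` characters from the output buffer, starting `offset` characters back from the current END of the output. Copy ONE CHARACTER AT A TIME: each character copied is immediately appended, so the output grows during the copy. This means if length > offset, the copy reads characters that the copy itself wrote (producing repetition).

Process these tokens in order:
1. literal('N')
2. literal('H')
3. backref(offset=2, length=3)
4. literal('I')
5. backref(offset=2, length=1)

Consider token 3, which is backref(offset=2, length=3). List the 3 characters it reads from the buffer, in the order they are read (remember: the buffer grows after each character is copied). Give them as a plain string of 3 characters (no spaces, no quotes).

Answer: NHN

Derivation:
Token 1: literal('N'). Output: "N"
Token 2: literal('H'). Output: "NH"
Token 3: backref(off=2, len=3). Buffer before: "NH" (len 2)
  byte 1: read out[0]='N', append. Buffer now: "NHN"
  byte 2: read out[1]='H', append. Buffer now: "NHNH"
  byte 3: read out[2]='N', append. Buffer now: "NHNHN"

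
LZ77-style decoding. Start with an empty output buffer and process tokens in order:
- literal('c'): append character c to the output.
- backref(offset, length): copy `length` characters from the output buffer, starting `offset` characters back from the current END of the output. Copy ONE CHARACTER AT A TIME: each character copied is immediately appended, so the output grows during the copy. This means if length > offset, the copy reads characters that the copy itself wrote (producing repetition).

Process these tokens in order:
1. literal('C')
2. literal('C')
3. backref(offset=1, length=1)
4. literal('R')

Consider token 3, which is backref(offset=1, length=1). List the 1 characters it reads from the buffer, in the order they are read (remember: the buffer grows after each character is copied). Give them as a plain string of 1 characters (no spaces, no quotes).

Answer: C

Derivation:
Token 1: literal('C'). Output: "C"
Token 2: literal('C'). Output: "CC"
Token 3: backref(off=1, len=1). Buffer before: "CC" (len 2)
  byte 1: read out[1]='C', append. Buffer now: "CCC"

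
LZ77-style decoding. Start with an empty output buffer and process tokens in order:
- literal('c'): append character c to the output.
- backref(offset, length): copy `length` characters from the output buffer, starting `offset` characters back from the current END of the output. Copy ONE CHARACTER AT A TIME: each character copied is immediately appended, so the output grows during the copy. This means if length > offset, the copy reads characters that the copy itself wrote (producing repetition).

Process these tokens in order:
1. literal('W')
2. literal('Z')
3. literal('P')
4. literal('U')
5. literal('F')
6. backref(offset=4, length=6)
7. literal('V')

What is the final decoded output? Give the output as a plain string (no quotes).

Answer: WZPUFZPUFZPV

Derivation:
Token 1: literal('W'). Output: "W"
Token 2: literal('Z'). Output: "WZ"
Token 3: literal('P'). Output: "WZP"
Token 4: literal('U'). Output: "WZPU"
Token 5: literal('F'). Output: "WZPUF"
Token 6: backref(off=4, len=6) (overlapping!). Copied 'ZPUFZP' from pos 1. Output: "WZPUFZPUFZP"
Token 7: literal('V'). Output: "WZPUFZPUFZPV"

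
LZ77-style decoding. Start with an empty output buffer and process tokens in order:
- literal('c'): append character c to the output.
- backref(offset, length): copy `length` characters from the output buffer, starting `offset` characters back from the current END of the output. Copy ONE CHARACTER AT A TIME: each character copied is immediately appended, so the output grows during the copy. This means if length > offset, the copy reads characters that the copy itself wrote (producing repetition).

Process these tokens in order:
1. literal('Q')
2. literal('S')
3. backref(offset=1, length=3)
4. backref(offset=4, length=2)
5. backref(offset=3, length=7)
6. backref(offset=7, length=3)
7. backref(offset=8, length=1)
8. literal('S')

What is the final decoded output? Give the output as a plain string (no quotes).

Token 1: literal('Q'). Output: "Q"
Token 2: literal('S'). Output: "QS"
Token 3: backref(off=1, len=3) (overlapping!). Copied 'SSS' from pos 1. Output: "QSSSS"
Token 4: backref(off=4, len=2). Copied 'SS' from pos 1. Output: "QSSSSSS"
Token 5: backref(off=3, len=7) (overlapping!). Copied 'SSSSSSS' from pos 4. Output: "QSSSSSSSSSSSSS"
Token 6: backref(off=7, len=3). Copied 'SSS' from pos 7. Output: "QSSSSSSSSSSSSSSSS"
Token 7: backref(off=8, len=1). Copied 'S' from pos 9. Output: "QSSSSSSSSSSSSSSSSS"
Token 8: literal('S'). Output: "QSSSSSSSSSSSSSSSSSS"

Answer: QSSSSSSSSSSSSSSSSSS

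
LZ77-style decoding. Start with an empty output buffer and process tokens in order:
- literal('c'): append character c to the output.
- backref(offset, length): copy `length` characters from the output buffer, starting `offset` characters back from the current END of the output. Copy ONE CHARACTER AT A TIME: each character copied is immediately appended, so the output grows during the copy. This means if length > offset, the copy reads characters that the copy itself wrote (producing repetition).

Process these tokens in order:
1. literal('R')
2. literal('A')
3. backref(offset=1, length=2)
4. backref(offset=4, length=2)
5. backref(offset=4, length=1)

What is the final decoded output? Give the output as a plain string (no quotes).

Answer: RAAARAA

Derivation:
Token 1: literal('R'). Output: "R"
Token 2: literal('A'). Output: "RA"
Token 3: backref(off=1, len=2) (overlapping!). Copied 'AA' from pos 1. Output: "RAAA"
Token 4: backref(off=4, len=2). Copied 'RA' from pos 0. Output: "RAAARA"
Token 5: backref(off=4, len=1). Copied 'A' from pos 2. Output: "RAAARAA"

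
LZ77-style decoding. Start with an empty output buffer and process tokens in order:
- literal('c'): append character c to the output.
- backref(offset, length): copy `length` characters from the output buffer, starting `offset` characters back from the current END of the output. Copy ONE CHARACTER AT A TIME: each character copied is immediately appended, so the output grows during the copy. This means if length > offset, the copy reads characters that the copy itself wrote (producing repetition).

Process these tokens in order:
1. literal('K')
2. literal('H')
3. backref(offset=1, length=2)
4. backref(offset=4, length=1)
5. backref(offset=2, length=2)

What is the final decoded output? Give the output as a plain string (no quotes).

Answer: KHHHKHK

Derivation:
Token 1: literal('K'). Output: "K"
Token 2: literal('H'). Output: "KH"
Token 3: backref(off=1, len=2) (overlapping!). Copied 'HH' from pos 1. Output: "KHHH"
Token 4: backref(off=4, len=1). Copied 'K' from pos 0. Output: "KHHHK"
Token 5: backref(off=2, len=2). Copied 'HK' from pos 3. Output: "KHHHKHK"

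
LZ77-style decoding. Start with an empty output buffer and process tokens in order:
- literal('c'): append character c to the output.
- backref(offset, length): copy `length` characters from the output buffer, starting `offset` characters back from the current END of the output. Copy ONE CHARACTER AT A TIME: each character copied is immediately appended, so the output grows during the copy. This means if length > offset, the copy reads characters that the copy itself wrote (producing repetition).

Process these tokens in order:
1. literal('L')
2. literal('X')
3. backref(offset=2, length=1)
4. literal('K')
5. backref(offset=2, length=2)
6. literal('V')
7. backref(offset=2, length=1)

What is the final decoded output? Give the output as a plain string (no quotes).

Token 1: literal('L'). Output: "L"
Token 2: literal('X'). Output: "LX"
Token 3: backref(off=2, len=1). Copied 'L' from pos 0. Output: "LXL"
Token 4: literal('K'). Output: "LXLK"
Token 5: backref(off=2, len=2). Copied 'LK' from pos 2. Output: "LXLKLK"
Token 6: literal('V'). Output: "LXLKLKV"
Token 7: backref(off=2, len=1). Copied 'K' from pos 5. Output: "LXLKLKVK"

Answer: LXLKLKVK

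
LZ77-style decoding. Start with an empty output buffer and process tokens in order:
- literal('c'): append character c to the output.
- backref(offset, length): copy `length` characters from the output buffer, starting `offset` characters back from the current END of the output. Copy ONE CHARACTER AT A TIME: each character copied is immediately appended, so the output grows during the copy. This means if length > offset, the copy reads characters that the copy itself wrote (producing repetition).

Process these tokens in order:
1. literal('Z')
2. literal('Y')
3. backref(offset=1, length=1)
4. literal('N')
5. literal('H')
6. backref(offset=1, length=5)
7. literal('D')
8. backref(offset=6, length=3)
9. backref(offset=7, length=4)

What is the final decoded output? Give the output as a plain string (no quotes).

Token 1: literal('Z'). Output: "Z"
Token 2: literal('Y'). Output: "ZY"
Token 3: backref(off=1, len=1). Copied 'Y' from pos 1. Output: "ZYY"
Token 4: literal('N'). Output: "ZYYN"
Token 5: literal('H'). Output: "ZYYNH"
Token 6: backref(off=1, len=5) (overlapping!). Copied 'HHHHH' from pos 4. Output: "ZYYNHHHHHH"
Token 7: literal('D'). Output: "ZYYNHHHHHHD"
Token 8: backref(off=6, len=3). Copied 'HHH' from pos 5. Output: "ZYYNHHHHHHDHHH"
Token 9: backref(off=7, len=4). Copied 'HHHD' from pos 7. Output: "ZYYNHHHHHHDHHHHHHD"

Answer: ZYYNHHHHHHDHHHHHHD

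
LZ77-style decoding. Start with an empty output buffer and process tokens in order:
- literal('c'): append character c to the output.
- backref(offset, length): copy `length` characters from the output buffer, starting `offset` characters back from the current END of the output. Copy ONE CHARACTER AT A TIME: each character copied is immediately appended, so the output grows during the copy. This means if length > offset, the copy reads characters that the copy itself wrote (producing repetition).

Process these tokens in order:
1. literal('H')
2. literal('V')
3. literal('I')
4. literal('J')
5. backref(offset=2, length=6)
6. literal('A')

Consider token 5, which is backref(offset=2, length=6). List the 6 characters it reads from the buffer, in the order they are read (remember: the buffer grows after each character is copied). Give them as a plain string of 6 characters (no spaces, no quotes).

Answer: IJIJIJ

Derivation:
Token 1: literal('H'). Output: "H"
Token 2: literal('V'). Output: "HV"
Token 3: literal('I'). Output: "HVI"
Token 4: literal('J'). Output: "HVIJ"
Token 5: backref(off=2, len=6). Buffer before: "HVIJ" (len 4)
  byte 1: read out[2]='I', append. Buffer now: "HVIJI"
  byte 2: read out[3]='J', append. Buffer now: "HVIJIJ"
  byte 3: read out[4]='I', append. Buffer now: "HVIJIJI"
  byte 4: read out[5]='J', append. Buffer now: "HVIJIJIJ"
  byte 5: read out[6]='I', append. Buffer now: "HVIJIJIJI"
  byte 6: read out[7]='J', append. Buffer now: "HVIJIJIJIJ"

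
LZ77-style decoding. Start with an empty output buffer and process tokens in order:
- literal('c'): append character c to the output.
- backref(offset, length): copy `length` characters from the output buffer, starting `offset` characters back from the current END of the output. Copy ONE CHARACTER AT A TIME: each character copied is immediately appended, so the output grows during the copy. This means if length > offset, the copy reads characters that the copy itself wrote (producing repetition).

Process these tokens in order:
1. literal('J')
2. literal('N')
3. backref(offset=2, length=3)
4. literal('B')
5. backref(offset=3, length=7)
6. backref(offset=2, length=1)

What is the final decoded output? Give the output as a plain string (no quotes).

Answer: JNJNJBNJBNJBNB

Derivation:
Token 1: literal('J'). Output: "J"
Token 2: literal('N'). Output: "JN"
Token 3: backref(off=2, len=3) (overlapping!). Copied 'JNJ' from pos 0. Output: "JNJNJ"
Token 4: literal('B'). Output: "JNJNJB"
Token 5: backref(off=3, len=7) (overlapping!). Copied 'NJBNJBN' from pos 3. Output: "JNJNJBNJBNJBN"
Token 6: backref(off=2, len=1). Copied 'B' from pos 11. Output: "JNJNJBNJBNJBNB"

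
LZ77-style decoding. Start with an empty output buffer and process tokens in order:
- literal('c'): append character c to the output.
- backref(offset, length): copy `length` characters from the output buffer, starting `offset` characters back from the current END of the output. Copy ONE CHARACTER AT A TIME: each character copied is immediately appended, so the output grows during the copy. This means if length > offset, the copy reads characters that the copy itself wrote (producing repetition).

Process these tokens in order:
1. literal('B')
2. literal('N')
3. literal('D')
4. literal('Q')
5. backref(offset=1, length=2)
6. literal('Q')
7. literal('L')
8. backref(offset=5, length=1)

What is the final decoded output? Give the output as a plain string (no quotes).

Answer: BNDQQQQLQ

Derivation:
Token 1: literal('B'). Output: "B"
Token 2: literal('N'). Output: "BN"
Token 3: literal('D'). Output: "BND"
Token 4: literal('Q'). Output: "BNDQ"
Token 5: backref(off=1, len=2) (overlapping!). Copied 'QQ' from pos 3. Output: "BNDQQQ"
Token 6: literal('Q'). Output: "BNDQQQQ"
Token 7: literal('L'). Output: "BNDQQQQL"
Token 8: backref(off=5, len=1). Copied 'Q' from pos 3. Output: "BNDQQQQLQ"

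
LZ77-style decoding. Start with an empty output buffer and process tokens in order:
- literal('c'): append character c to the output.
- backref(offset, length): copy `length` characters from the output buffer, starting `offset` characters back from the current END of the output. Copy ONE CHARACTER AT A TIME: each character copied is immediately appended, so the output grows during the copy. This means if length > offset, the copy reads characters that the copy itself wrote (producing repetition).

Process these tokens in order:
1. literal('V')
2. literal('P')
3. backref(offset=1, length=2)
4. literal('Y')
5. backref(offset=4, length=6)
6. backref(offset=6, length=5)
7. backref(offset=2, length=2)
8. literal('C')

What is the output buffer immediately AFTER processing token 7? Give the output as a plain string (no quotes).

Token 1: literal('V'). Output: "V"
Token 2: literal('P'). Output: "VP"
Token 3: backref(off=1, len=2) (overlapping!). Copied 'PP' from pos 1. Output: "VPPP"
Token 4: literal('Y'). Output: "VPPPY"
Token 5: backref(off=4, len=6) (overlapping!). Copied 'PPPYPP' from pos 1. Output: "VPPPYPPPYPP"
Token 6: backref(off=6, len=5). Copied 'PPPYP' from pos 5. Output: "VPPPYPPPYPPPPPYP"
Token 7: backref(off=2, len=2). Copied 'YP' from pos 14. Output: "VPPPYPPPYPPPPPYPYP"

Answer: VPPPYPPPYPPPPPYPYP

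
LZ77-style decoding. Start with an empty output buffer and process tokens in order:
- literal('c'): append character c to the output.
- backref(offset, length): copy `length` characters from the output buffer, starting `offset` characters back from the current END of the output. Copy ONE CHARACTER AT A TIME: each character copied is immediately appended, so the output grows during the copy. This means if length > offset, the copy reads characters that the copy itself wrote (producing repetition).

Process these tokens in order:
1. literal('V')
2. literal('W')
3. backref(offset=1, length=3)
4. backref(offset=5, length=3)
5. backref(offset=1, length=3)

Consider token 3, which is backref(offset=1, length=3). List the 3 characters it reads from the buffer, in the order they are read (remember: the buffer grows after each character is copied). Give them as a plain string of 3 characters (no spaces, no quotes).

Token 1: literal('V'). Output: "V"
Token 2: literal('W'). Output: "VW"
Token 3: backref(off=1, len=3). Buffer before: "VW" (len 2)
  byte 1: read out[1]='W', append. Buffer now: "VWW"
  byte 2: read out[2]='W', append. Buffer now: "VWWW"
  byte 3: read out[3]='W', append. Buffer now: "VWWWW"

Answer: WWW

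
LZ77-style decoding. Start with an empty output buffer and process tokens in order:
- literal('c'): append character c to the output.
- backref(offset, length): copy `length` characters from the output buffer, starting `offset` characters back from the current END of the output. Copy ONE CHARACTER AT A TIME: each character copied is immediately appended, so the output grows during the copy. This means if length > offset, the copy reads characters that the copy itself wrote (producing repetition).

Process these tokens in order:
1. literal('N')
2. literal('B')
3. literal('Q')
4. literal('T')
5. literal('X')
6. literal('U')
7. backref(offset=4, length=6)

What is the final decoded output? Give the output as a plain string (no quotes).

Token 1: literal('N'). Output: "N"
Token 2: literal('B'). Output: "NB"
Token 3: literal('Q'). Output: "NBQ"
Token 4: literal('T'). Output: "NBQT"
Token 5: literal('X'). Output: "NBQTX"
Token 6: literal('U'). Output: "NBQTXU"
Token 7: backref(off=4, len=6) (overlapping!). Copied 'QTXUQT' from pos 2. Output: "NBQTXUQTXUQT"

Answer: NBQTXUQTXUQT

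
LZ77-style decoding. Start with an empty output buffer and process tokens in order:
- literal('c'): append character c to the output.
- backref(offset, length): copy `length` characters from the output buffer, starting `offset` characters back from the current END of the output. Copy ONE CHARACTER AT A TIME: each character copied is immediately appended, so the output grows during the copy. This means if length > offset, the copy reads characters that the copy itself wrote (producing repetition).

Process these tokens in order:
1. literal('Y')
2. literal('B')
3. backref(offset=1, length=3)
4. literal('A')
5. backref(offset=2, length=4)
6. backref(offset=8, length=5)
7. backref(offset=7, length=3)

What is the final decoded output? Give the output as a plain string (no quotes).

Token 1: literal('Y'). Output: "Y"
Token 2: literal('B'). Output: "YB"
Token 3: backref(off=1, len=3) (overlapping!). Copied 'BBB' from pos 1. Output: "YBBBB"
Token 4: literal('A'). Output: "YBBBBA"
Token 5: backref(off=2, len=4) (overlapping!). Copied 'BABA' from pos 4. Output: "YBBBBABABA"
Token 6: backref(off=8, len=5). Copied 'BBBAB' from pos 2. Output: "YBBBBABABABBBAB"
Token 7: backref(off=7, len=3). Copied 'BAB' from pos 8. Output: "YBBBBABABABBBABBAB"

Answer: YBBBBABABABBBABBAB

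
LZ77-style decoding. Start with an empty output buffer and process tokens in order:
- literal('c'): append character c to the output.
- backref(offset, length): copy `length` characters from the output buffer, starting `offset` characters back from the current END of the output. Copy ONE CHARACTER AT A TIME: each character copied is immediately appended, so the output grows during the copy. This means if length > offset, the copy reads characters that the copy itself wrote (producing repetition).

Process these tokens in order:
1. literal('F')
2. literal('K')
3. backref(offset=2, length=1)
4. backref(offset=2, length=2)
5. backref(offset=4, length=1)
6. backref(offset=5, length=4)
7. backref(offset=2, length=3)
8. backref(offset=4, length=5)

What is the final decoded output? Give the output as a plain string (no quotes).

Token 1: literal('F'). Output: "F"
Token 2: literal('K'). Output: "FK"
Token 3: backref(off=2, len=1). Copied 'F' from pos 0. Output: "FKF"
Token 4: backref(off=2, len=2). Copied 'KF' from pos 1. Output: "FKFKF"
Token 5: backref(off=4, len=1). Copied 'K' from pos 1. Output: "FKFKFK"
Token 6: backref(off=5, len=4). Copied 'KFKF' from pos 1. Output: "FKFKFKKFKF"
Token 7: backref(off=2, len=3) (overlapping!). Copied 'KFK' from pos 8. Output: "FKFKFKKFKFKFK"
Token 8: backref(off=4, len=5) (overlapping!). Copied 'FKFKF' from pos 9. Output: "FKFKFKKFKFKFKFKFKF"

Answer: FKFKFKKFKFKFKFKFKF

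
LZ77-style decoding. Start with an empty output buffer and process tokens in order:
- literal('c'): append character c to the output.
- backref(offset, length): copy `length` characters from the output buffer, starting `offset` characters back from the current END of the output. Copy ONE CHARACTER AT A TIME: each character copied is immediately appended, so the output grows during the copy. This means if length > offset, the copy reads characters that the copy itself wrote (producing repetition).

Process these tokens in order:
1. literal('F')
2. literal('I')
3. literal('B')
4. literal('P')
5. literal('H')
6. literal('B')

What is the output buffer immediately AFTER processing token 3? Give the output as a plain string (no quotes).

Answer: FIB

Derivation:
Token 1: literal('F'). Output: "F"
Token 2: literal('I'). Output: "FI"
Token 3: literal('B'). Output: "FIB"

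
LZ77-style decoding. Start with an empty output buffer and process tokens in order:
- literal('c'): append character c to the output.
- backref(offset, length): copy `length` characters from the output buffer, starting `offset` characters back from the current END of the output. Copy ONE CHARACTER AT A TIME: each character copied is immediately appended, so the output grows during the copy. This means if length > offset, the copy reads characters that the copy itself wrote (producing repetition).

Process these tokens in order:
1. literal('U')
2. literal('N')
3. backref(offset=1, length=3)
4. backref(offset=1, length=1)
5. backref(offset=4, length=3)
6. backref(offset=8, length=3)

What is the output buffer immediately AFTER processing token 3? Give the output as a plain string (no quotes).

Token 1: literal('U'). Output: "U"
Token 2: literal('N'). Output: "UN"
Token 3: backref(off=1, len=3) (overlapping!). Copied 'NNN' from pos 1. Output: "UNNNN"

Answer: UNNNN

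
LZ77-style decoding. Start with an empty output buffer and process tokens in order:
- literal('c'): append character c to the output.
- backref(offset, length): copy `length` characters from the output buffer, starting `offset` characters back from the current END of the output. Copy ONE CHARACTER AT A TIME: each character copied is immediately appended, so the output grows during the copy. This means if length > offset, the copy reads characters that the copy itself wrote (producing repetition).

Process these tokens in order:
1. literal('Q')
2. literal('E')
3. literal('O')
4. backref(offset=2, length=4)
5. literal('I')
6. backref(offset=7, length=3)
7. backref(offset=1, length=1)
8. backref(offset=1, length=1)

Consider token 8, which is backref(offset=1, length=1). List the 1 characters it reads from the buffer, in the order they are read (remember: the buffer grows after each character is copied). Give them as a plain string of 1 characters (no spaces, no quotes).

Answer: E

Derivation:
Token 1: literal('Q'). Output: "Q"
Token 2: literal('E'). Output: "QE"
Token 3: literal('O'). Output: "QEO"
Token 4: backref(off=2, len=4) (overlapping!). Copied 'EOEO' from pos 1. Output: "QEOEOEO"
Token 5: literal('I'). Output: "QEOEOEOI"
Token 6: backref(off=7, len=3). Copied 'EOE' from pos 1. Output: "QEOEOEOIEOE"
Token 7: backref(off=1, len=1). Copied 'E' from pos 10. Output: "QEOEOEOIEOEE"
Token 8: backref(off=1, len=1). Buffer before: "QEOEOEOIEOEE" (len 12)
  byte 1: read out[11]='E', append. Buffer now: "QEOEOEOIEOEEE"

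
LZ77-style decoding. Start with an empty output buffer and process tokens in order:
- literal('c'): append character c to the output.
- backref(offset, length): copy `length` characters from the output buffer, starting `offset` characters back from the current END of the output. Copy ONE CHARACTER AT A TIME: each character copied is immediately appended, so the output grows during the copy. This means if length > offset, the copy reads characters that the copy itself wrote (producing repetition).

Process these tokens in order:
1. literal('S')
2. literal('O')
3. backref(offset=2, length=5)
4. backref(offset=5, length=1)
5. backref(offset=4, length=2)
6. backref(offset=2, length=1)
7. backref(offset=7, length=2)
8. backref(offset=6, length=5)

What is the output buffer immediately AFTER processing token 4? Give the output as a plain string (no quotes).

Answer: SOSOSOSS

Derivation:
Token 1: literal('S'). Output: "S"
Token 2: literal('O'). Output: "SO"
Token 3: backref(off=2, len=5) (overlapping!). Copied 'SOSOS' from pos 0. Output: "SOSOSOS"
Token 4: backref(off=5, len=1). Copied 'S' from pos 2. Output: "SOSOSOSS"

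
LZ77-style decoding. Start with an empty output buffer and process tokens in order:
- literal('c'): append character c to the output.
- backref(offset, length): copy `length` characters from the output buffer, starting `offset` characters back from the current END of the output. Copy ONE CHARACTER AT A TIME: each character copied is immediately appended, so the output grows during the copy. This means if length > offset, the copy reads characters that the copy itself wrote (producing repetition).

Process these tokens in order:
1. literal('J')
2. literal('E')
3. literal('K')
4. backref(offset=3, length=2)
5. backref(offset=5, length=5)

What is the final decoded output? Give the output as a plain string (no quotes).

Token 1: literal('J'). Output: "J"
Token 2: literal('E'). Output: "JE"
Token 3: literal('K'). Output: "JEK"
Token 4: backref(off=3, len=2). Copied 'JE' from pos 0. Output: "JEKJE"
Token 5: backref(off=5, len=5). Copied 'JEKJE' from pos 0. Output: "JEKJEJEKJE"

Answer: JEKJEJEKJE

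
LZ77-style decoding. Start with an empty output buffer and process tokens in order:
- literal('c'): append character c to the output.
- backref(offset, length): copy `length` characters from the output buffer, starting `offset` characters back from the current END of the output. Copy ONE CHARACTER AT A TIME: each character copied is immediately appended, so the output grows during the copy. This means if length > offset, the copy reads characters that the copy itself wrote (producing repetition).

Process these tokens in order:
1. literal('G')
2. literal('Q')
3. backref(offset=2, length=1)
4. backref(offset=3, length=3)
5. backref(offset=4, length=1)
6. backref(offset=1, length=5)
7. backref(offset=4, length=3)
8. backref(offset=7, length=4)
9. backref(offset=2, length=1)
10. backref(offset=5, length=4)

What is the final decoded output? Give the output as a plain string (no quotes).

Answer: GQGGQGGGGGGGGGGGGGGGGGGG

Derivation:
Token 1: literal('G'). Output: "G"
Token 2: literal('Q'). Output: "GQ"
Token 3: backref(off=2, len=1). Copied 'G' from pos 0. Output: "GQG"
Token 4: backref(off=3, len=3). Copied 'GQG' from pos 0. Output: "GQGGQG"
Token 5: backref(off=4, len=1). Copied 'G' from pos 2. Output: "GQGGQGG"
Token 6: backref(off=1, len=5) (overlapping!). Copied 'GGGGG' from pos 6. Output: "GQGGQGGGGGGG"
Token 7: backref(off=4, len=3). Copied 'GGG' from pos 8. Output: "GQGGQGGGGGGGGGG"
Token 8: backref(off=7, len=4). Copied 'GGGG' from pos 8. Output: "GQGGQGGGGGGGGGGGGGG"
Token 9: backref(off=2, len=1). Copied 'G' from pos 17. Output: "GQGGQGGGGGGGGGGGGGGG"
Token 10: backref(off=5, len=4). Copied 'GGGG' from pos 15. Output: "GQGGQGGGGGGGGGGGGGGGGGGG"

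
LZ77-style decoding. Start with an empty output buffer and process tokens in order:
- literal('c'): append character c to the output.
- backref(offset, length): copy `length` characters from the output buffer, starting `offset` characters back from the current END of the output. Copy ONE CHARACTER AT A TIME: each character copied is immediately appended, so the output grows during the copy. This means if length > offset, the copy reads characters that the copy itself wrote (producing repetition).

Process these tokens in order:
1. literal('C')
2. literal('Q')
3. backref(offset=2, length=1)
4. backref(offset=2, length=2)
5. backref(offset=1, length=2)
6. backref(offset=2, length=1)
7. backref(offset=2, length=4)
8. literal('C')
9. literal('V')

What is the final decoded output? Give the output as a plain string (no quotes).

Answer: CQCQCCCCCCCCCV

Derivation:
Token 1: literal('C'). Output: "C"
Token 2: literal('Q'). Output: "CQ"
Token 3: backref(off=2, len=1). Copied 'C' from pos 0. Output: "CQC"
Token 4: backref(off=2, len=2). Copied 'QC' from pos 1. Output: "CQCQC"
Token 5: backref(off=1, len=2) (overlapping!). Copied 'CC' from pos 4. Output: "CQCQCCC"
Token 6: backref(off=2, len=1). Copied 'C' from pos 5. Output: "CQCQCCCC"
Token 7: backref(off=2, len=4) (overlapping!). Copied 'CCCC' from pos 6. Output: "CQCQCCCCCCCC"
Token 8: literal('C'). Output: "CQCQCCCCCCCCC"
Token 9: literal('V'). Output: "CQCQCCCCCCCCCV"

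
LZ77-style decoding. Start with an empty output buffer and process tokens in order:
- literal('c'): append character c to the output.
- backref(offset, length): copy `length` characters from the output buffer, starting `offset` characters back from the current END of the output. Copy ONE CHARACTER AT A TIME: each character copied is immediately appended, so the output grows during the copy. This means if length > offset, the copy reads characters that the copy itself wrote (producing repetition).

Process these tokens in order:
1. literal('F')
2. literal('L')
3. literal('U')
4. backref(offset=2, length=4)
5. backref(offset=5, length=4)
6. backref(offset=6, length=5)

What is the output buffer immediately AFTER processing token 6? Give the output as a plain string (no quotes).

Answer: FLULULUULULLUULU

Derivation:
Token 1: literal('F'). Output: "F"
Token 2: literal('L'). Output: "FL"
Token 3: literal('U'). Output: "FLU"
Token 4: backref(off=2, len=4) (overlapping!). Copied 'LULU' from pos 1. Output: "FLULULU"
Token 5: backref(off=5, len=4). Copied 'ULUL' from pos 2. Output: "FLULULUULUL"
Token 6: backref(off=6, len=5). Copied 'LUULU' from pos 5. Output: "FLULULUULULLUULU"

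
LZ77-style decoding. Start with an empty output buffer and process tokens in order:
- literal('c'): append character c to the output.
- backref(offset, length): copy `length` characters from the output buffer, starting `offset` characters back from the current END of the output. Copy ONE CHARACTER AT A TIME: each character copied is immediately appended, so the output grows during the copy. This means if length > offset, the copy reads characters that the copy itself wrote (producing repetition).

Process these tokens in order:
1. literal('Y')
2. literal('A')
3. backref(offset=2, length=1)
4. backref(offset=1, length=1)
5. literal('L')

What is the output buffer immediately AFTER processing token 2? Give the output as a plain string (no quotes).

Token 1: literal('Y'). Output: "Y"
Token 2: literal('A'). Output: "YA"

Answer: YA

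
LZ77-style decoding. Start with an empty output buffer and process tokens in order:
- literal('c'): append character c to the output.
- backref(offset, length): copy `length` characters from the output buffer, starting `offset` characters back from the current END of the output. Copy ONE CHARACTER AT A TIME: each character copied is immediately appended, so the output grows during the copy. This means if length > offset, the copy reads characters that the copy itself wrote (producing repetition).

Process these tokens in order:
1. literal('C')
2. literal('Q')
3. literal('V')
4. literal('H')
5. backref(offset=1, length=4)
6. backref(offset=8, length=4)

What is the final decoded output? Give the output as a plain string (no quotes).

Answer: CQVHHHHHCQVH

Derivation:
Token 1: literal('C'). Output: "C"
Token 2: literal('Q'). Output: "CQ"
Token 3: literal('V'). Output: "CQV"
Token 4: literal('H'). Output: "CQVH"
Token 5: backref(off=1, len=4) (overlapping!). Copied 'HHHH' from pos 3. Output: "CQVHHHHH"
Token 6: backref(off=8, len=4). Copied 'CQVH' from pos 0. Output: "CQVHHHHHCQVH"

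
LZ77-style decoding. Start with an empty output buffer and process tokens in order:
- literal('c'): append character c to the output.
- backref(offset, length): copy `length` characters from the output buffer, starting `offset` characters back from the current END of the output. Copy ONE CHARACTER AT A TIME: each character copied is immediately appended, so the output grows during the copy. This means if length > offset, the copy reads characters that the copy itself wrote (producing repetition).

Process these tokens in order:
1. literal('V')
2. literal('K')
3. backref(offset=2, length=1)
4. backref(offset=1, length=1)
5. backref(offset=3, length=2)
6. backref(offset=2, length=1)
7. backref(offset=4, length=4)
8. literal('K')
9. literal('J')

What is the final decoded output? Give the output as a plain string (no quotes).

Answer: VKVVKVKVKVKKJ

Derivation:
Token 1: literal('V'). Output: "V"
Token 2: literal('K'). Output: "VK"
Token 3: backref(off=2, len=1). Copied 'V' from pos 0. Output: "VKV"
Token 4: backref(off=1, len=1). Copied 'V' from pos 2. Output: "VKVV"
Token 5: backref(off=3, len=2). Copied 'KV' from pos 1. Output: "VKVVKV"
Token 6: backref(off=2, len=1). Copied 'K' from pos 4. Output: "VKVVKVK"
Token 7: backref(off=4, len=4). Copied 'VKVK' from pos 3. Output: "VKVVKVKVKVK"
Token 8: literal('K'). Output: "VKVVKVKVKVKK"
Token 9: literal('J'). Output: "VKVVKVKVKVKKJ"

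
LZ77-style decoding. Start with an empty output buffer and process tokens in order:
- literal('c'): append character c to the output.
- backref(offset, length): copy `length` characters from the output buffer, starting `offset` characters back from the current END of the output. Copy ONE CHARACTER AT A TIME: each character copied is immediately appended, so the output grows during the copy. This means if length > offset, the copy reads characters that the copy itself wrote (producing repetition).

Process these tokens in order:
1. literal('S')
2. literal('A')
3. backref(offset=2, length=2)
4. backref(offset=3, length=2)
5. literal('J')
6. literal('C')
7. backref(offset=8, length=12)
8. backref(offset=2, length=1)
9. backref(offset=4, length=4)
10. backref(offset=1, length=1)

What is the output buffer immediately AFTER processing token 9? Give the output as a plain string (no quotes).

Answer: SASAASJCSASAASJCSASASASAS

Derivation:
Token 1: literal('S'). Output: "S"
Token 2: literal('A'). Output: "SA"
Token 3: backref(off=2, len=2). Copied 'SA' from pos 0. Output: "SASA"
Token 4: backref(off=3, len=2). Copied 'AS' from pos 1. Output: "SASAAS"
Token 5: literal('J'). Output: "SASAASJ"
Token 6: literal('C'). Output: "SASAASJC"
Token 7: backref(off=8, len=12) (overlapping!). Copied 'SASAASJCSASA' from pos 0. Output: "SASAASJCSASAASJCSASA"
Token 8: backref(off=2, len=1). Copied 'S' from pos 18. Output: "SASAASJCSASAASJCSASAS"
Token 9: backref(off=4, len=4). Copied 'ASAS' from pos 17. Output: "SASAASJCSASAASJCSASASASAS"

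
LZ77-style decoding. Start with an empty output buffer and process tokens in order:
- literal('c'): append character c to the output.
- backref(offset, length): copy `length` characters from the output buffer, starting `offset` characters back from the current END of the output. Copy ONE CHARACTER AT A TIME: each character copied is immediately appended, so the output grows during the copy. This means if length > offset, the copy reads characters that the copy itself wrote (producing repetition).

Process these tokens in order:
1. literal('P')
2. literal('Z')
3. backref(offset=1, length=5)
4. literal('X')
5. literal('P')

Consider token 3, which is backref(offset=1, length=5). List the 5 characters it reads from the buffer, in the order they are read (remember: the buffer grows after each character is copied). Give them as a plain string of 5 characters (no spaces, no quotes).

Answer: ZZZZZ

Derivation:
Token 1: literal('P'). Output: "P"
Token 2: literal('Z'). Output: "PZ"
Token 3: backref(off=1, len=5). Buffer before: "PZ" (len 2)
  byte 1: read out[1]='Z', append. Buffer now: "PZZ"
  byte 2: read out[2]='Z', append. Buffer now: "PZZZ"
  byte 3: read out[3]='Z', append. Buffer now: "PZZZZ"
  byte 4: read out[4]='Z', append. Buffer now: "PZZZZZ"
  byte 5: read out[5]='Z', append. Buffer now: "PZZZZZZ"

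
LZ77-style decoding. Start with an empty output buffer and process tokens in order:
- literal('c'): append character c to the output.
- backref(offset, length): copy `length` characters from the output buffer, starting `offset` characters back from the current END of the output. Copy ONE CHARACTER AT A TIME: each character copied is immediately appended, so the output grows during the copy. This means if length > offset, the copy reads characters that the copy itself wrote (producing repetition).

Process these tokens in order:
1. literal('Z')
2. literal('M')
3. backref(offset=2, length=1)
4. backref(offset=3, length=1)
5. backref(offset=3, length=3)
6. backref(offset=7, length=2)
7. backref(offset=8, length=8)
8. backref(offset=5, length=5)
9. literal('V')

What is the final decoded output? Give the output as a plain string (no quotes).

Token 1: literal('Z'). Output: "Z"
Token 2: literal('M'). Output: "ZM"
Token 3: backref(off=2, len=1). Copied 'Z' from pos 0. Output: "ZMZ"
Token 4: backref(off=3, len=1). Copied 'Z' from pos 0. Output: "ZMZZ"
Token 5: backref(off=3, len=3). Copied 'MZZ' from pos 1. Output: "ZMZZMZZ"
Token 6: backref(off=7, len=2). Copied 'ZM' from pos 0. Output: "ZMZZMZZZM"
Token 7: backref(off=8, len=8). Copied 'MZZMZZZM' from pos 1. Output: "ZMZZMZZZMMZZMZZZM"
Token 8: backref(off=5, len=5). Copied 'MZZZM' from pos 12. Output: "ZMZZMZZZMMZZMZZZMMZZZM"
Token 9: literal('V'). Output: "ZMZZMZZZMMZZMZZZMMZZZMV"

Answer: ZMZZMZZZMMZZMZZZMMZZZMV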